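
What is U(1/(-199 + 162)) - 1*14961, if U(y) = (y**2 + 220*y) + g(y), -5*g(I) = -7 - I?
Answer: -102439194/6845 ≈ -14966.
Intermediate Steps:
g(I) = 7/5 + I/5 (g(I) = -(-7 - I)/5 = 7/5 + I/5)
U(y) = 7/5 + y**2 + 1101*y/5 (U(y) = (y**2 + 220*y) + (7/5 + y/5) = 7/5 + y**2 + 1101*y/5)
U(1/(-199 + 162)) - 1*14961 = (7/5 + (1/(-199 + 162))**2 + 1101/(5*(-199 + 162))) - 1*14961 = (7/5 + (1/(-37))**2 + (1101/5)/(-37)) - 14961 = (7/5 + (-1/37)**2 + (1101/5)*(-1/37)) - 14961 = (7/5 + 1/1369 - 1101/185) - 14961 = -31149/6845 - 14961 = -102439194/6845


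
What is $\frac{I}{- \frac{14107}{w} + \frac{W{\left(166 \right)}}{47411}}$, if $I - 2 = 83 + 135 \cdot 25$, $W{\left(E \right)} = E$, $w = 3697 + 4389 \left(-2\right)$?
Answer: $\frac{833497706860}{669670423} \approx 1244.6$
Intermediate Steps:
$w = -5081$ ($w = 3697 - 8778 = -5081$)
$I = 3460$ ($I = 2 + \left(83 + 135 \cdot 25\right) = 2 + \left(83 + 3375\right) = 2 + 3458 = 3460$)
$\frac{I}{- \frac{14107}{w} + \frac{W{\left(166 \right)}}{47411}} = \frac{3460}{- \frac{14107}{-5081} + \frac{166}{47411}} = \frac{3460}{\left(-14107\right) \left(- \frac{1}{5081}\right) + 166 \cdot \frac{1}{47411}} = \frac{3460}{\frac{14107}{5081} + \frac{166}{47411}} = \frac{3460}{\frac{669670423}{240895291}} = 3460 \cdot \frac{240895291}{669670423} = \frac{833497706860}{669670423}$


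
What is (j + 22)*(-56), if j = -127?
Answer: 5880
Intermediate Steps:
(j + 22)*(-56) = (-127 + 22)*(-56) = -105*(-56) = 5880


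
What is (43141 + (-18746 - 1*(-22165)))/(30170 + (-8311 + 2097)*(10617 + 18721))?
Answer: -23280/91138081 ≈ -0.00025544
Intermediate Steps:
(43141 + (-18746 - 1*(-22165)))/(30170 + (-8311 + 2097)*(10617 + 18721)) = (43141 + (-18746 + 22165))/(30170 - 6214*29338) = (43141 + 3419)/(30170 - 182306332) = 46560/(-182276162) = 46560*(-1/182276162) = -23280/91138081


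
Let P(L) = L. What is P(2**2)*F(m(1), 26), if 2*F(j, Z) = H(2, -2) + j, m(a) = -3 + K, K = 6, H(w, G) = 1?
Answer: 8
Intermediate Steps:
m(a) = 3 (m(a) = -3 + 6 = 3)
F(j, Z) = 1/2 + j/2 (F(j, Z) = (1 + j)/2 = 1/2 + j/2)
P(2**2)*F(m(1), 26) = 2**2*(1/2 + (1/2)*3) = 4*(1/2 + 3/2) = 4*2 = 8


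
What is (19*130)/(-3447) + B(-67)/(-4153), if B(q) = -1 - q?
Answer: -10485412/14315391 ≈ -0.73246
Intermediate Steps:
(19*130)/(-3447) + B(-67)/(-4153) = (19*130)/(-3447) + (-1 - 1*(-67))/(-4153) = 2470*(-1/3447) + (-1 + 67)*(-1/4153) = -2470/3447 + 66*(-1/4153) = -2470/3447 - 66/4153 = -10485412/14315391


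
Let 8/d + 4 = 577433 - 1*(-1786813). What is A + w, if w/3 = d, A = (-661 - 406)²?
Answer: 1345831755181/1182121 ≈ 1.1385e+6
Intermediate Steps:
d = 4/1182121 (d = 8/(-4 + (577433 - 1*(-1786813))) = 8/(-4 + (577433 + 1786813)) = 8/(-4 + 2364246) = 8/2364242 = 8*(1/2364242) = 4/1182121 ≈ 3.3837e-6)
A = 1138489 (A = (-1067)² = 1138489)
w = 12/1182121 (w = 3*(4/1182121) = 12/1182121 ≈ 1.0151e-5)
A + w = 1138489 + 12/1182121 = 1345831755181/1182121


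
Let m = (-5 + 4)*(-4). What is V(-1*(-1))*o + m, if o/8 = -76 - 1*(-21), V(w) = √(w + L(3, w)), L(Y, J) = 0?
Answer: -436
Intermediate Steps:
V(w) = √w (V(w) = √(w + 0) = √w)
o = -440 (o = 8*(-76 - 1*(-21)) = 8*(-76 + 21) = 8*(-55) = -440)
m = 4 (m = -1*(-4) = 4)
V(-1*(-1))*o + m = √(-1*(-1))*(-440) + 4 = √1*(-440) + 4 = 1*(-440) + 4 = -440 + 4 = -436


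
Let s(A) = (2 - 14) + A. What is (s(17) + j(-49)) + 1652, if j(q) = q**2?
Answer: 4058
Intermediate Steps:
s(A) = -12 + A
(s(17) + j(-49)) + 1652 = ((-12 + 17) + (-49)**2) + 1652 = (5 + 2401) + 1652 = 2406 + 1652 = 4058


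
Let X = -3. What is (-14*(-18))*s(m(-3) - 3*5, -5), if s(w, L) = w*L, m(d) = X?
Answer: 22680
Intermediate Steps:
m(d) = -3
s(w, L) = L*w
(-14*(-18))*s(m(-3) - 3*5, -5) = (-14*(-18))*(-5*(-3 - 3*5)) = 252*(-5*(-3 - 15)) = 252*(-5*(-18)) = 252*90 = 22680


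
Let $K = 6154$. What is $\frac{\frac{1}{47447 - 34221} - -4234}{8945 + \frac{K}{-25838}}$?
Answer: $\frac{241149865105}{509453960476} \approx 0.47335$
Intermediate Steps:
$\frac{\frac{1}{47447 - 34221} - -4234}{8945 + \frac{K}{-25838}} = \frac{\frac{1}{47447 - 34221} - -4234}{8945 + \frac{6154}{-25838}} = \frac{\frac{1}{13226} + 4234}{8945 + 6154 \left(- \frac{1}{25838}\right)} = \frac{\frac{1}{13226} + 4234}{8945 - \frac{3077}{12919}} = \frac{55998885}{13226 \cdot \frac{115557378}{12919}} = \frac{55998885}{13226} \cdot \frac{12919}{115557378} = \frac{241149865105}{509453960476}$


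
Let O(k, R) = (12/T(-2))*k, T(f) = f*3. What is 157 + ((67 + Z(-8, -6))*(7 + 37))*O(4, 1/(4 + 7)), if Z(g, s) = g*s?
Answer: -40323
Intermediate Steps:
T(f) = 3*f
O(k, R) = -2*k (O(k, R) = (12/((3*(-2))))*k = (12/(-6))*k = (12*(-⅙))*k = -2*k)
157 + ((67 + Z(-8, -6))*(7 + 37))*O(4, 1/(4 + 7)) = 157 + ((67 - 8*(-6))*(7 + 37))*(-2*4) = 157 + ((67 + 48)*44)*(-8) = 157 + (115*44)*(-8) = 157 + 5060*(-8) = 157 - 40480 = -40323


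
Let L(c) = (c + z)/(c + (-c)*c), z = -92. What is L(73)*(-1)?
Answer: -19/5256 ≈ -0.0036149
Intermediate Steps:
L(c) = (-92 + c)/(c - c²) (L(c) = (c - 92)/(c + (-c)*c) = (-92 + c)/(c - c²))
L(73)*(-1) = ((92 - 1*73)/(73*(-1 + 73)))*(-1) = ((1/73)*(92 - 73)/72)*(-1) = ((1/73)*(1/72)*19)*(-1) = (19/5256)*(-1) = -19/5256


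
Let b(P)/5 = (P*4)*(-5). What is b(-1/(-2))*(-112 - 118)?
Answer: 11500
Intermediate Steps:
b(P) = -100*P (b(P) = 5*((P*4)*(-5)) = 5*((4*P)*(-5)) = 5*(-20*P) = -100*P)
b(-1/(-2))*(-112 - 118) = (-(-100)/(-2))*(-112 - 118) = -(-100)*(-1)/2*(-230) = -100*½*(-230) = -50*(-230) = 11500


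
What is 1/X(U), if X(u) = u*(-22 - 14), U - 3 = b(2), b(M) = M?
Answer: -1/180 ≈ -0.0055556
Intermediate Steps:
U = 5 (U = 3 + 2 = 5)
X(u) = -36*u (X(u) = u*(-36) = -36*u)
1/X(U) = 1/(-36*5) = 1/(-180) = -1/180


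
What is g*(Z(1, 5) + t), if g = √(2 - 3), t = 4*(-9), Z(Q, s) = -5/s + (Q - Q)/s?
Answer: -37*I ≈ -37.0*I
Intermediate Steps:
Z(Q, s) = -5/s (Z(Q, s) = -5/s + 0/s = -5/s + 0 = -5/s)
t = -36
g = I (g = √(-1) = I ≈ 1.0*I)
g*(Z(1, 5) + t) = I*(-5/5 - 36) = I*(-5*⅕ - 36) = I*(-1 - 36) = I*(-37) = -37*I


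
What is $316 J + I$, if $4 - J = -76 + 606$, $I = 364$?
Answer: $-165852$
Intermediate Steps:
$J = -526$ ($J = 4 - \left(-76 + 606\right) = 4 - 530 = -526$)
$316 J + I = 316 \left(-526\right) + 364 = -166216 + 364 = -165852$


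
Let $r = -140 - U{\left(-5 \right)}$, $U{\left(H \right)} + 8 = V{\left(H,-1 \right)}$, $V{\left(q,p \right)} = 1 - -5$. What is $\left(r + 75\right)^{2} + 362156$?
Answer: $366125$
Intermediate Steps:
$V{\left(q,p \right)} = 6$ ($V{\left(q,p \right)} = 1 + 5 = 6$)
$U{\left(H \right)} = -2$ ($U{\left(H \right)} = -8 + 6 = -2$)
$r = -138$ ($r = -140 - -2 = -140 + 2 = -138$)
$\left(r + 75\right)^{2} + 362156 = \left(-138 + 75\right)^{2} + 362156 = \left(-63\right)^{2} + 362156 = 3969 + 362156 = 366125$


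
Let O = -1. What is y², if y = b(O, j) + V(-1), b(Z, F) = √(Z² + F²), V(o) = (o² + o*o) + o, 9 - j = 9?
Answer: 4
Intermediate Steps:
j = 0 (j = 9 - 1*9 = 9 - 9 = 0)
V(o) = o + 2*o² (V(o) = (o² + o²) + o = 2*o² + o = o + 2*o²)
b(Z, F) = √(F² + Z²)
y = 2 (y = √(0² + (-1)²) - (1 + 2*(-1)) = √(0 + 1) - (1 - 2) = √1 - 1*(-1) = 1 + 1 = 2)
y² = 2² = 4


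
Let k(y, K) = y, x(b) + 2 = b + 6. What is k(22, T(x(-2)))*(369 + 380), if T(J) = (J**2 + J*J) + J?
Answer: 16478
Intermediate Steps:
x(b) = 4 + b (x(b) = -2 + (b + 6) = -2 + (6 + b) = 4 + b)
T(J) = J + 2*J**2 (T(J) = (J**2 + J**2) + J = 2*J**2 + J = J + 2*J**2)
k(22, T(x(-2)))*(369 + 380) = 22*(369 + 380) = 22*749 = 16478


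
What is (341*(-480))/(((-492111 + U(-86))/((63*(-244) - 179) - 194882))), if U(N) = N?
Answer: -34443673440/492197 ≈ -69980.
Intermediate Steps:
(341*(-480))/(((-492111 + U(-86))/((63*(-244) - 179) - 194882))) = (341*(-480))/(((-492111 - 86)/((63*(-244) - 179) - 194882))) = -163680/((-492197/((-15372 - 179) - 194882))) = -163680/((-492197/(-15551 - 194882))) = -163680/((-492197/(-210433))) = -163680/((-492197*(-1/210433))) = -163680/492197/210433 = -163680*210433/492197 = -34443673440/492197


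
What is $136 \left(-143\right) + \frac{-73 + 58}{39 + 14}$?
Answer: $- \frac{1030759}{53} \approx -19448.0$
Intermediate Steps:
$136 \left(-143\right) + \frac{-73 + 58}{39 + 14} = -19448 - \frac{15}{53} = - \frac{1030759}{53}$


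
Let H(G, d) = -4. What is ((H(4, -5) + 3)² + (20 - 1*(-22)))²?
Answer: 1849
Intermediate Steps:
((H(4, -5) + 3)² + (20 - 1*(-22)))² = ((-4 + 3)² + (20 - 1*(-22)))² = ((-1)² + (20 + 22))² = (1 + 42)² = 43² = 1849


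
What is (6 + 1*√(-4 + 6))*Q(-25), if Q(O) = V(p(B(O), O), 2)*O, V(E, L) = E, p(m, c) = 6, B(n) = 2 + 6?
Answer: -900 - 150*√2 ≈ -1112.1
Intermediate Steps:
B(n) = 8
Q(O) = 6*O
(6 + 1*√(-4 + 6))*Q(-25) = (6 + 1*√(-4 + 6))*(6*(-25)) = (6 + 1*√2)*(-150) = (6 + √2)*(-150) = -900 - 150*√2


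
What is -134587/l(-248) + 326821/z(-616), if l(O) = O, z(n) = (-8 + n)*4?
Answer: 31859693/77376 ≈ 411.75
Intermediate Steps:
z(n) = -32 + 4*n
-134587/l(-248) + 326821/z(-616) = -134587/(-248) + 326821/(-32 + 4*(-616)) = -134587*(-1/248) + 326821/(-32 - 2464) = 134587/248 + 326821/(-2496) = 134587/248 + 326821*(-1/2496) = 134587/248 - 326821/2496 = 31859693/77376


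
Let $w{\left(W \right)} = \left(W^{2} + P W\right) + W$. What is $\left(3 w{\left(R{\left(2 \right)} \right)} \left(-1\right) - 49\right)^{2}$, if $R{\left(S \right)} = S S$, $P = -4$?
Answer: $3721$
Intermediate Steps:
$R{\left(S \right)} = S^{2}$
$w{\left(W \right)} = W^{2} - 3 W$ ($w{\left(W \right)} = \left(W^{2} - 4 W\right) + W = W^{2} - 3 W$)
$\left(3 w{\left(R{\left(2 \right)} \right)} \left(-1\right) - 49\right)^{2} = \left(3 \cdot 2^{2} \left(-3 + 2^{2}\right) \left(-1\right) - 49\right)^{2} = \left(3 \cdot 4 \left(-3 + 4\right) \left(-1\right) - 49\right)^{2} = \left(3 \cdot 4 \cdot 1 \left(-1\right) - 49\right)^{2} = \left(3 \cdot 4 \left(-1\right) - 49\right)^{2} = \left(12 \left(-1\right) - 49\right)^{2} = \left(-12 - 49\right)^{2} = \left(-61\right)^{2} = 3721$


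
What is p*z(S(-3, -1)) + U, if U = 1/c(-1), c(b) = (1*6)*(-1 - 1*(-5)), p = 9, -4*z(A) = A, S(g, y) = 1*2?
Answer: -107/24 ≈ -4.4583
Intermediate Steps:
S(g, y) = 2
z(A) = -A/4
c(b) = 24 (c(b) = 6*(-1 + 5) = 6*4 = 24)
U = 1/24 ≈ 0.041667
p*z(S(-3, -1)) + U = 9*(-¼*2) + 1/24 = 9*(-½) + 1/24 = -9/2 + 1/24 = -107/24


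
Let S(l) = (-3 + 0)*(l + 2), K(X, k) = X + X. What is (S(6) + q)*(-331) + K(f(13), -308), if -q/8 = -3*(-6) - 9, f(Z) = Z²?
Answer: 32114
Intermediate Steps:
K(X, k) = 2*X
q = -72 (q = -8*(-3*(-6) - 9) = -8*(18 - 9) = -8*9 = -72)
S(l) = -6 - 3*l (S(l) = -3*(2 + l) = -6 - 3*l)
(S(6) + q)*(-331) + K(f(13), -308) = ((-6 - 3*6) - 72)*(-331) + 2*13² = ((-6 - 18) - 72)*(-331) + 2*169 = (-24 - 72)*(-331) + 338 = -96*(-331) + 338 = 31776 + 338 = 32114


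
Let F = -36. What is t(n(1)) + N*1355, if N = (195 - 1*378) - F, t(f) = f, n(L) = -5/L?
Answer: -199190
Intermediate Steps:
N = -147 (N = (195 - 1*378) - 1*(-36) = (195 - 378) + 36 = -183 + 36 = -147)
t(n(1)) + N*1355 = -5/1 - 147*1355 = -5*1 - 199185 = -5 - 199185 = -199190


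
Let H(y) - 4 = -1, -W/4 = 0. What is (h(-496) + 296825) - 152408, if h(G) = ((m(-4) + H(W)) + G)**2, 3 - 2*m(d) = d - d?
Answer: 1543957/4 ≈ 3.8599e+5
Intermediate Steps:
W = 0 (W = -4*0 = 0)
m(d) = 3/2 (m(d) = 3/2 - (d - d)/2 = 3/2 - 1/2*0 = 3/2 + 0 = 3/2)
H(y) = 3 (H(y) = 4 - 1 = 3)
h(G) = (9/2 + G)**2 (h(G) = ((3/2 + 3) + G)**2 = (9/2 + G)**2)
(h(-496) + 296825) - 152408 = ((9 + 2*(-496))**2/4 + 296825) - 152408 = ((9 - 992)**2/4 + 296825) - 152408 = ((1/4)*(-983)**2 + 296825) - 152408 = ((1/4)*966289 + 296825) - 152408 = (966289/4 + 296825) - 152408 = 2153589/4 - 152408 = 1543957/4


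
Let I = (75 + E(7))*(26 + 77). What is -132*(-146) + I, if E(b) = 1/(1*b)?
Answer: 189082/7 ≈ 27012.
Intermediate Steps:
E(b) = 1/b
I = 54178/7 (I = (75 + 1/7)*(26 + 77) = (75 + ⅐)*103 = (526/7)*103 = 54178/7 ≈ 7739.7)
-132*(-146) + I = -132*(-146) + 54178/7 = 19272 + 54178/7 = 189082/7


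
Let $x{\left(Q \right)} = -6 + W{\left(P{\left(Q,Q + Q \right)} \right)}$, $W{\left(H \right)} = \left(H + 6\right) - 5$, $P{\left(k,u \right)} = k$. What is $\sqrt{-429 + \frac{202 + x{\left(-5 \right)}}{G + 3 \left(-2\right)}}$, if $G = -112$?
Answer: $\frac{3 i \sqrt{166557}}{59} \approx 20.752 i$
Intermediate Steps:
$W{\left(H \right)} = 1 + H$ ($W{\left(H \right)} = \left(6 + H\right) - 5 = 1 + H$)
$x{\left(Q \right)} = -5 + Q$ ($x{\left(Q \right)} = -6 + \left(1 + Q\right) = -5 + Q$)
$\sqrt{-429 + \frac{202 + x{\left(-5 \right)}}{G + 3 \left(-2\right)}} = \sqrt{-429 + \frac{202 - 10}{-112 + 3 \left(-2\right)}} = \sqrt{-429 + \frac{202 - 10}{-112 - 6}} = \sqrt{-429 + \frac{192}{-118}} = \sqrt{-429 + 192 \left(- \frac{1}{118}\right)} = \sqrt{-429 - \frac{96}{59}} = \sqrt{- \frac{25407}{59}} = \frac{3 i \sqrt{166557}}{59}$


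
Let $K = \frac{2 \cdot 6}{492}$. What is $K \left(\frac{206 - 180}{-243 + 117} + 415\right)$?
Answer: $\frac{26132}{2583} \approx 10.117$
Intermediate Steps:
$K = \frac{1}{41}$ ($K = 12 \cdot \frac{1}{492} = \frac{1}{41} \approx 0.02439$)
$K \left(\frac{206 - 180}{-243 + 117} + 415\right) = \frac{\frac{206 - 180}{-243 + 117} + 415}{41} = \frac{\frac{26}{-126} + 415}{41} = \frac{26 \left(- \frac{1}{126}\right) + 415}{41} = \frac{- \frac{13}{63} + 415}{41} = \frac{1}{41} \cdot \frac{26132}{63} = \frac{26132}{2583}$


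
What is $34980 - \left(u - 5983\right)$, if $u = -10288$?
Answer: $51251$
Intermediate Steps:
$34980 - \left(u - 5983\right) = 34980 - \left(-10288 - 5983\right) = 34980 - -16271 = 34980 + 16271 = 51251$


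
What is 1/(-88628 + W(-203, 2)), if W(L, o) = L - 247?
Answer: -1/89078 ≈ -1.1226e-5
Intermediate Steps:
W(L, o) = -247 + L
1/(-88628 + W(-203, 2)) = 1/(-88628 + (-247 - 203)) = 1/(-88628 - 450) = 1/(-89078) = -1/89078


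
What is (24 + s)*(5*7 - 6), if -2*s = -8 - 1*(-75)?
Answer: -551/2 ≈ -275.50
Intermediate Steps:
s = -67/2 (s = -(-8 - 1*(-75))/2 = -(-8 + 75)/2 = -½*67 = -67/2 ≈ -33.500)
(24 + s)*(5*7 - 6) = (24 - 67/2)*(5*7 - 6) = -19*(35 - 6)/2 = -19/2*29 = -551/2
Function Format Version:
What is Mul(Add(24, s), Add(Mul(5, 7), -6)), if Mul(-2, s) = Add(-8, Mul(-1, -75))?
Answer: Rational(-551, 2) ≈ -275.50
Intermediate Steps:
s = Rational(-67, 2) (s = Mul(Rational(-1, 2), Add(-8, Mul(-1, -75))) = Mul(Rational(-1, 2), Add(-8, 75)) = Mul(Rational(-1, 2), 67) = Rational(-67, 2) ≈ -33.500)
Mul(Add(24, s), Add(Mul(5, 7), -6)) = Mul(Add(24, Rational(-67, 2)), Add(Mul(5, 7), -6)) = Mul(Rational(-19, 2), Add(35, -6)) = Mul(Rational(-19, 2), 29) = Rational(-551, 2)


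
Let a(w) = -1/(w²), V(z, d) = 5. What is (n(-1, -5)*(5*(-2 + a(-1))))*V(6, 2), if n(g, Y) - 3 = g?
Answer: -150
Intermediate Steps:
a(w) = -1/w²
n(g, Y) = 3 + g
(n(-1, -5)*(5*(-2 + a(-1))))*V(6, 2) = ((3 - 1)*(5*(-2 - 1/(-1)²)))*5 = (2*(5*(-2 - 1*1)))*5 = (2*(5*(-2 - 1)))*5 = (2*(5*(-3)))*5 = (2*(-15))*5 = -30*5 = -150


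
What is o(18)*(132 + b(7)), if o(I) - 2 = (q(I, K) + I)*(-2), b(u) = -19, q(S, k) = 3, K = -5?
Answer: -4520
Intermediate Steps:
o(I) = -4 - 2*I (o(I) = 2 + (3 + I)*(-2) = 2 + (-6 - 2*I) = -4 - 2*I)
o(18)*(132 + b(7)) = (-4 - 2*18)*(132 - 19) = (-4 - 36)*113 = -40*113 = -4520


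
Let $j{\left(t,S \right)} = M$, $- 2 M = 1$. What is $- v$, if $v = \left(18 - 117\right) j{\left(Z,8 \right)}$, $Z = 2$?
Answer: $- \frac{99}{2} \approx -49.5$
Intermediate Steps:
$M = - \frac{1}{2}$ ($M = \left(- \frac{1}{2}\right) 1 = - \frac{1}{2} \approx -0.5$)
$j{\left(t,S \right)} = - \frac{1}{2}$
$v = \frac{99}{2}$ ($v = \left(18 - 117\right) \left(- \frac{1}{2}\right) = \left(-99\right) \left(- \frac{1}{2}\right) = \frac{99}{2} \approx 49.5$)
$- v = \left(-1\right) \frac{99}{2} = - \frac{99}{2}$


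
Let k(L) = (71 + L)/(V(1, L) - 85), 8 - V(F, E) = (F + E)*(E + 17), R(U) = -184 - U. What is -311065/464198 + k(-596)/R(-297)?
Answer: -432569017030/645529753631 ≈ -0.67010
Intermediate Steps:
V(F, E) = 8 - (17 + E)*(E + F) (V(F, E) = 8 - (F + E)*(E + 17) = 8 - (E + F)*(17 + E) = 8 - (17 + E)*(E + F))
k(L) = (71 + L)/(-94 - L² - 18*L) (k(L) = (71 + L)/((8 - L² - 17*L - 17*1 - 1*L*1) - 85) = (71 + L)/((8 - L² - 17*L - 17 - L) - 85) = (71 + L)/((-9 - L² - 18*L) - 85) = (71 + L)/(-94 - L² - 18*L))
-311065/464198 + k(-596)/R(-297) = -311065/464198 + ((-71 - 1*(-596))/(94 + (-596)² + 18*(-596)))/(-184 - 1*(-297)) = -311065*1/464198 + ((-71 + 596)/(94 + 355216 - 10728))/(-184 + 297) = -311065/464198 + (525/344582)/113 = -311065/464198 + ((1/344582)*525)*(1/113) = -311065/464198 + (75/49226)*(1/113) = -311065/464198 + 75/5562538 = -432569017030/645529753631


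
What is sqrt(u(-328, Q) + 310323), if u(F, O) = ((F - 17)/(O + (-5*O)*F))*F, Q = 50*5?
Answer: sqrt(2321287925959)/2735 ≈ 557.07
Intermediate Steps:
Q = 250
u(F, O) = F*(-17 + F)/(O - 5*F*O) (u(F, O) = ((-17 + F)/(O - 5*F*O))*F = F*(-17 + F)/(O - 5*F*O))
sqrt(u(-328, Q) + 310323) = sqrt(-328*(17 - 1*(-328))/(250*(-1 + 5*(-328))) + 310323) = sqrt(-328*1/250*(17 + 328)/(-1 - 1640) + 310323) = sqrt(-328*1/250*345/(-1641) + 310323) = sqrt(-328*1/250*(-1/1641)*345 + 310323) = sqrt(3772/13675 + 310323) = sqrt(4243670797/13675) = sqrt(2321287925959)/2735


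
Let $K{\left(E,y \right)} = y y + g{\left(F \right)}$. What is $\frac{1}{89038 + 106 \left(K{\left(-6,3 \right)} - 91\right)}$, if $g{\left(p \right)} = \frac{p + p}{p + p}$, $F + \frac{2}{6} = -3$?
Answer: $\frac{1}{80452} \approx 1.243 \cdot 10^{-5}$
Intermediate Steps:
$F = - \frac{10}{3}$ ($F = - \frac{1}{3} - 3 = - \frac{10}{3} \approx -3.3333$)
$g{\left(p \right)} = 1$ ($g{\left(p \right)} = \frac{2 p}{2 p} = 2 p \frac{1}{2 p} = 1$)
$K{\left(E,y \right)} = 1 + y^{2}$ ($K{\left(E,y \right)} = y y + 1 = y^{2} + 1 = 1 + y^{2}$)
$\frac{1}{89038 + 106 \left(K{\left(-6,3 \right)} - 91\right)} = \frac{1}{89038 + 106 \left(\left(1 + 3^{2}\right) - 91\right)} = \frac{1}{89038 + 106 \left(\left(1 + 9\right) - 91\right)} = \frac{1}{89038 + 106 \left(10 - 91\right)} = \frac{1}{89038 + 106 \left(-81\right)} = \frac{1}{89038 - 8586} = \frac{1}{80452}$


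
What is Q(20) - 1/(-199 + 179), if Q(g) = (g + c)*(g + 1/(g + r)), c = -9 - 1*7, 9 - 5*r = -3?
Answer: 2808/35 ≈ 80.229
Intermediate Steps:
r = 12/5 (r = 9/5 - ⅕*(-3) = 9/5 + ⅗ = 12/5 ≈ 2.4000)
c = -16 (c = -9 - 7 = -16)
Q(g) = (-16 + g)*(g + 1/(12/5 + g)) (Q(g) = (g - 16)*(g + 1/(g + 12/5)) = (-16 + g)*(g + 1/(12/5 + g)))
Q(20) - 1/(-199 + 179) = (-80 - 187*20 - 68*20² + 5*20³)/(12 + 5*20) - 1/(-199 + 179) = (-80 - 3740 - 68*400 + 5*8000)/(12 + 100) - 1/(-20) = (-80 - 3740 - 27200 + 40000)/112 - 1*(-1/20) = (1/112)*8980 + 1/20 = 2245/28 + 1/20 = 2808/35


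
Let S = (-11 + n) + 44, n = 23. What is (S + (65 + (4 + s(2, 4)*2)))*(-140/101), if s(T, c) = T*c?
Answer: -19740/101 ≈ -195.45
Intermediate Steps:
S = 56 (S = (-11 + 23) + 44 = 12 + 44 = 56)
(S + (65 + (4 + s(2, 4)*2)))*(-140/101) = (56 + (65 + (4 + (2*4)*2)))*(-140/101) = (56 + (65 + (4 + 8*2)))*(-140*1/101) = (56 + (65 + (4 + 16)))*(-140/101) = (56 + (65 + 20))*(-140/101) = (56 + 85)*(-140/101) = 141*(-140/101) = -19740/101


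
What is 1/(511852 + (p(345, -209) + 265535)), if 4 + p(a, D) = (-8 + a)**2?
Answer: 1/890952 ≈ 1.1224e-6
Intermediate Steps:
p(a, D) = -4 + (-8 + a)**2
1/(511852 + (p(345, -209) + 265535)) = 1/(511852 + ((-4 + (-8 + 345)**2) + 265535)) = 1/(511852 + ((-4 + 337**2) + 265535)) = 1/(511852 + ((-4 + 113569) + 265535)) = 1/(511852 + (113565 + 265535)) = 1/(511852 + 379100) = 1/890952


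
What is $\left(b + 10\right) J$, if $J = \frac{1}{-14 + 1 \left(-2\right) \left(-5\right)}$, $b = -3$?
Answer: $- \frac{7}{4} \approx -1.75$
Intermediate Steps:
$J = - \frac{1}{4}$ ($J = \frac{1}{-14 - -10} = \frac{1}{-14 + 10} = \frac{1}{-4} = - \frac{1}{4} \approx -0.25$)
$\left(b + 10\right) J = \left(-3 + 10\right) \left(- \frac{1}{4}\right) = 7 \left(- \frac{1}{4}\right) = - \frac{7}{4}$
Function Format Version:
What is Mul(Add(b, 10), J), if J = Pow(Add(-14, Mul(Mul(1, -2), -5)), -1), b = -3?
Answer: Rational(-7, 4) ≈ -1.7500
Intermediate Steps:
J = Rational(-1, 4) (J = Pow(Add(-14, Mul(-2, -5)), -1) = Pow(Add(-14, 10), -1) = Pow(-4, -1) = Rational(-1, 4) ≈ -0.25000)
Mul(Add(b, 10), J) = Mul(Add(-3, 10), Rational(-1, 4)) = Mul(7, Rational(-1, 4)) = Rational(-7, 4)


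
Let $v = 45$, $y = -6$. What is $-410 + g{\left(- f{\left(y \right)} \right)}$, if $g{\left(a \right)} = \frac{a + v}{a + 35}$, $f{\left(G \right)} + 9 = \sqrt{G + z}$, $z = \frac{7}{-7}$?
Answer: $- \frac{794247}{1943} + \frac{10 i \sqrt{7}}{1943} \approx -408.77 + 0.013617 i$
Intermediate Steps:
$z = -1$ ($z = 7 \left(- \frac{1}{7}\right) = -1$)
$f{\left(G \right)} = -9 + \sqrt{-1 + G}$ ($f{\left(G \right)} = -9 + \sqrt{G - 1} = -9 + \sqrt{-1 + G}$)
$g{\left(a \right)} = \frac{45 + a}{35 + a}$ ($g{\left(a \right)} = \frac{a + 45}{a + 35} = \frac{45 + a}{35 + a}$)
$-410 + g{\left(- f{\left(y \right)} \right)} = -410 + \frac{45 - \left(-9 + \sqrt{-1 - 6}\right)}{35 - \left(-9 + \sqrt{-1 - 6}\right)} = -410 + \frac{45 - \left(-9 + \sqrt{-7}\right)}{35 - \left(-9 + \sqrt{-7}\right)} = -410 + \frac{45 - \left(-9 + i \sqrt{7}\right)}{35 - \left(-9 + i \sqrt{7}\right)} = -410 + \frac{45 + \left(9 - i \sqrt{7}\right)}{35 + \left(9 - i \sqrt{7}\right)} = -410 + \frac{54 - i \sqrt{7}}{44 - i \sqrt{7}}$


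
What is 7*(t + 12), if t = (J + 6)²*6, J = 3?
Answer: 3486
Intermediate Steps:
t = 486 (t = (3 + 6)²*6 = 9²*6 = 81*6 = 486)
7*(t + 12) = 7*(486 + 12) = 7*498 = 3486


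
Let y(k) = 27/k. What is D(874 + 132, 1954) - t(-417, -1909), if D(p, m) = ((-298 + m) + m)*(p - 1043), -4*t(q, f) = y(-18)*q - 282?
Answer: -1067873/8 ≈ -1.3348e+5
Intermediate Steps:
t(q, f) = 141/2 + 3*q/8 (t(q, f) = -((27/(-18))*q - 282)/4 = -((27*(-1/18))*q - 282)/4 = -(-3*q/2 - 282)/4 = -(-282 - 3*q/2)/4 = 141/2 + 3*q/8)
D(p, m) = (-1043 + p)*(-298 + 2*m) (D(p, m) = (-298 + 2*m)*(-1043 + p) = (-1043 + p)*(-298 + 2*m))
D(874 + 132, 1954) - t(-417, -1909) = (310814 - 2086*1954 - 298*(874 + 132) + 2*1954*(874 + 132)) - (141/2 + (3/8)*(-417)) = (310814 - 4076044 - 298*1006 + 2*1954*1006) - (141/2 - 1251/8) = (310814 - 4076044 - 299788 + 3931448) - 1*(-687/8) = -133570 + 687/8 = -1067873/8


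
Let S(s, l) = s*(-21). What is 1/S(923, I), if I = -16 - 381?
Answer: -1/19383 ≈ -5.1592e-5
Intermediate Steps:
I = -397
S(s, l) = -21*s
1/S(923, I) = 1/(-21*923) = 1/(-19383) = -1/19383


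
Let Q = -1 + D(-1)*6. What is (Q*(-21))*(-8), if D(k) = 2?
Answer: 1848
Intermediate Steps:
Q = 11 (Q = -1 + 2*6 = -1 + 12 = 11)
(Q*(-21))*(-8) = (11*(-21))*(-8) = -231*(-8) = 1848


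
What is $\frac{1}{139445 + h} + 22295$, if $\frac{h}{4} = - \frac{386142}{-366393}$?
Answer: $\frac{379707753728676}{17031072151} \approx 22295.0$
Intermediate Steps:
$h = \frac{514856}{122131}$ ($h = 4 \left(- \frac{386142}{-366393}\right) = 4 \left(\left(-386142\right) \left(- \frac{1}{366393}\right)\right) = 4 \cdot \frac{128714}{122131} = \frac{514856}{122131} \approx 4.2156$)
$\frac{1}{139445 + h} + 22295 = \frac{1}{139445 + \frac{514856}{122131}} + 22295 = \frac{1}{\frac{17031072151}{122131}} + 22295 = \frac{122131}{17031072151} + 22295 = \frac{379707753728676}{17031072151}$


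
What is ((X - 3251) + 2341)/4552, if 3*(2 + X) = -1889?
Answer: -4625/13656 ≈ -0.33868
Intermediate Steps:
X = -1895/3 (X = -2 + (1/3)*(-1889) = -2 - 1889/3 = -1895/3 ≈ -631.67)
((X - 3251) + 2341)/4552 = ((-1895/3 - 3251) + 2341)/4552 = (-11648/3 + 2341)*(1/4552) = -4625/3*1/4552 = -4625/13656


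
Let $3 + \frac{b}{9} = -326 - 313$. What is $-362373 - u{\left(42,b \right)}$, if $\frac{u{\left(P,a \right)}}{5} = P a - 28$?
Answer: $851147$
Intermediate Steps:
$b = -5778$ ($b = -27 + 9 \left(-326 - 313\right) = -27 + 9 \left(-639\right) = -27 - 5751 = -5778$)
$u{\left(P,a \right)} = -140 + 5 P a$ ($u{\left(P,a \right)} = 5 \left(P a - 28\right) = 5 \left(-28 + P a\right) = -140 + 5 P a$)
$-362373 - u{\left(42,b \right)} = -362373 - \left(-140 + 5 \cdot 42 \left(-5778\right)\right) = -362373 - \left(-140 - 1213380\right) = -362373 - -1213520 = -362373 + 1213520 = 851147$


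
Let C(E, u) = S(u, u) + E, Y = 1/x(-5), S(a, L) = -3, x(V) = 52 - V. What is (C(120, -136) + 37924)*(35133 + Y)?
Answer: 76180221862/57 ≈ 1.3365e+9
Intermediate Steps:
Y = 1/57 (Y = 1/(52 - 1*(-5)) = 1/(52 + 5) = 1/57 ≈ 0.017544)
C(E, u) = -3 + E
(C(120, -136) + 37924)*(35133 + Y) = ((-3 + 120) + 37924)*(35133 + 1/57) = (117 + 37924)*(2002582/57) = 38041*(2002582/57) = 76180221862/57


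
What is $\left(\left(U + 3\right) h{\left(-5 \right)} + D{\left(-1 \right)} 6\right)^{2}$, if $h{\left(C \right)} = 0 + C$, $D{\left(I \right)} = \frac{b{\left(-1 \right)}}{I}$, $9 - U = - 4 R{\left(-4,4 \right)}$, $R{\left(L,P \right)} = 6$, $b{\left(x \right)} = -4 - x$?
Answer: $26244$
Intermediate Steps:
$U = 33$ ($U = 9 - \left(-4\right) 6 = 9 - -24 = 9 + 24 = 33$)
$D{\left(I \right)} = - \frac{3}{I}$ ($D{\left(I \right)} = \frac{-4 - -1}{I} = \frac{-4 + 1}{I} = - \frac{3}{I}$)
$h{\left(C \right)} = C$
$\left(\left(U + 3\right) h{\left(-5 \right)} + D{\left(-1 \right)} 6\right)^{2} = \left(\left(33 + 3\right) \left(-5\right) + - \frac{3}{-1} \cdot 6\right)^{2} = \left(36 \left(-5\right) + \left(-3\right) \left(-1\right) 6\right)^{2} = \left(-180 + 3 \cdot 6\right)^{2} = \left(-180 + 18\right)^{2} = \left(-162\right)^{2} = 26244$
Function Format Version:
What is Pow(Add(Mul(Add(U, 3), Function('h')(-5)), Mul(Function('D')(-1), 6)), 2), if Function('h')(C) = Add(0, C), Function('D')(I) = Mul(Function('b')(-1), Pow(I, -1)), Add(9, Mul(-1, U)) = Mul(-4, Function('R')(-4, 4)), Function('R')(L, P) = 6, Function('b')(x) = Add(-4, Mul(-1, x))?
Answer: 26244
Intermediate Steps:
U = 33 (U = Add(9, Mul(-1, Mul(-4, 6))) = Add(9, Mul(-1, -24)) = Add(9, 24) = 33)
Function('D')(I) = Mul(-3, Pow(I, -1)) (Function('D')(I) = Mul(Add(-4, Mul(-1, -1)), Pow(I, -1)) = Mul(Add(-4, 1), Pow(I, -1)) = Mul(-3, Pow(I, -1)))
Function('h')(C) = C
Pow(Add(Mul(Add(U, 3), Function('h')(-5)), Mul(Function('D')(-1), 6)), 2) = Pow(Add(Mul(Add(33, 3), -5), Mul(Mul(-3, Pow(-1, -1)), 6)), 2) = Pow(Add(Mul(36, -5), Mul(Mul(-3, -1), 6)), 2) = Pow(Add(-180, Mul(3, 6)), 2) = Pow(Add(-180, 18), 2) = Pow(-162, 2) = 26244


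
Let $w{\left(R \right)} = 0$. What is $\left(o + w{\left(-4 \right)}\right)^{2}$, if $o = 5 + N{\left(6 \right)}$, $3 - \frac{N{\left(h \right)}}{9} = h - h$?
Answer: $1024$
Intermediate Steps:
$N{\left(h \right)} = 27$ ($N{\left(h \right)} = 27 - 9 \left(h - h\right) = 27 - 0 = 27 + 0 = 27$)
$o = 32$ ($o = 5 + 27 = 32$)
$\left(o + w{\left(-4 \right)}\right)^{2} = \left(32 + 0\right)^{2} = 32^{2} = 1024$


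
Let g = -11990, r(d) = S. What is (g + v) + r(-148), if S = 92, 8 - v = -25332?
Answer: 13442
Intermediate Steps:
v = 25340 (v = 8 - 1*(-25332) = 8 + 25332 = 25340)
r(d) = 92
(g + v) + r(-148) = (-11990 + 25340) + 92 = 13350 + 92 = 13442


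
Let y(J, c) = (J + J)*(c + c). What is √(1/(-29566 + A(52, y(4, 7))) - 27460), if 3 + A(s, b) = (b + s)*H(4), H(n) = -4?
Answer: I*√1003444007709/6045 ≈ 165.71*I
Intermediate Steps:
y(J, c) = 4*J*c (y(J, c) = (2*J)*(2*c) = 4*J*c)
A(s, b) = -3 - 4*b - 4*s (A(s, b) = -3 + (b + s)*(-4) = -3 + (-4*b - 4*s) = -3 - 4*b - 4*s)
√(1/(-29566 + A(52, y(4, 7))) - 27460) = √(1/(-29566 + (-3 - 16*4*7 - 4*52)) - 27460) = √(1/(-29566 + (-3 - 4*112 - 208)) - 27460) = √(1/(-29566 + (-3 - 448 - 208)) - 27460) = √(1/(-29566 - 659) - 27460) = √(1/(-30225) - 27460) = √(-1/30225 - 27460) = √(-829978501/30225) = I*√1003444007709/6045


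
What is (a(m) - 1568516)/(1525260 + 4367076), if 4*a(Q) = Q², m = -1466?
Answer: -1031227/5892336 ≈ -0.17501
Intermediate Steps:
a(Q) = Q²/4
(a(m) - 1568516)/(1525260 + 4367076) = ((¼)*(-1466)² - 1568516)/(1525260 + 4367076) = ((¼)*2149156 - 1568516)/5892336 = (537289 - 1568516)*(1/5892336) = -1031227*1/5892336 = -1031227/5892336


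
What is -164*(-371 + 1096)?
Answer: -118900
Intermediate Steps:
-164*(-371 + 1096) = -164*725 = -118900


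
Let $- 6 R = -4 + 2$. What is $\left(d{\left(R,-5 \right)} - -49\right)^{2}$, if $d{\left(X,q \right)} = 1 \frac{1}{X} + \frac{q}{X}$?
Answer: $1369$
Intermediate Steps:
$R = \frac{1}{3}$ ($R = - \frac{-4 + 2}{6} = \left(- \frac{1}{6}\right) \left(-2\right) = \frac{1}{3} \approx 0.33333$)
$d{\left(X,q \right)} = \frac{1}{X} + \frac{q}{X}$
$\left(d{\left(R,-5 \right)} - -49\right)^{2} = \left(\frac{1}{\frac{1}{3}} \left(1 - 5\right) - -49\right)^{2} = \left(3 \left(-4\right) + 49\right)^{2} = \left(-12 + 49\right)^{2} = 37^{2} = 1369$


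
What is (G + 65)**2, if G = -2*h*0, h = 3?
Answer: 4225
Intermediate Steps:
G = 0 (G = -2*3*0 = -6*0 = 0)
(G + 65)**2 = (0 + 65)**2 = 65**2 = 4225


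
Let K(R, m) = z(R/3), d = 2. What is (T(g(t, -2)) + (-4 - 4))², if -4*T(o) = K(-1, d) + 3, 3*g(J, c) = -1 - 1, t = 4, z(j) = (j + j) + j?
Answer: 289/4 ≈ 72.250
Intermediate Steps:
z(j) = 3*j (z(j) = 2*j + j = 3*j)
g(J, c) = -⅔ (g(J, c) = (-1 - 1)/3 = (⅓)*(-2) = -⅔)
K(R, m) = R (K(R, m) = 3*(R/3) = R)
T(o) = -½ (T(o) = -(-1 + 3)/4 = -¼*2 = -½)
(T(g(t, -2)) + (-4 - 4))² = (-½ + (-4 - 4))² = (-½ - 8)² = (-17/2)² = 289/4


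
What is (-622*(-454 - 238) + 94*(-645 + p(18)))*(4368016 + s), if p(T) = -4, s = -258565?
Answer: 1518105169518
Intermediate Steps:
(-622*(-454 - 238) + 94*(-645 + p(18)))*(4368016 + s) = (-622*(-454 - 238) + 94*(-645 - 4))*(4368016 - 258565) = (-622*(-692) + 94*(-649))*4109451 = (430424 - 61006)*4109451 = 369418*4109451 = 1518105169518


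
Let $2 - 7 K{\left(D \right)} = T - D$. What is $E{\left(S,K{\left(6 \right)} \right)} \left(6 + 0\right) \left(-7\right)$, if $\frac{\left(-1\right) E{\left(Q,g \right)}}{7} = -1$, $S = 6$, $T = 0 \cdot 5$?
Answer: $-294$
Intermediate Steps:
$T = 0$
$K{\left(D \right)} = \frac{2}{7} + \frac{D}{7}$ ($K{\left(D \right)} = \frac{2}{7} - \frac{0 - D}{7} = \frac{2}{7} - \frac{\left(-1\right) D}{7} = \frac{2}{7} + \frac{D}{7}$)
$E{\left(Q,g \right)} = 7$ ($E{\left(Q,g \right)} = \left(-7\right) \left(-1\right) = 7$)
$E{\left(S,K{\left(6 \right)} \right)} \left(6 + 0\right) \left(-7\right) = 7 \left(6 + 0\right) \left(-7\right) = 7 \cdot 6 \left(-7\right) = 7 \left(-42\right) = -294$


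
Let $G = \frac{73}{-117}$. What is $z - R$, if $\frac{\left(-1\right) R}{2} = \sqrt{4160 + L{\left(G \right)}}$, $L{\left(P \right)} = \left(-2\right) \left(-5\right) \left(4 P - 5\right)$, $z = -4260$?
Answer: $-4260 + \frac{110 \sqrt{2054}}{39} \approx -4132.2$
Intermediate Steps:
$G = - \frac{73}{117}$ ($G = 73 \left(- \frac{1}{117}\right) = - \frac{73}{117} \approx -0.62393$)
$L{\left(P \right)} = -50 + 40 P$ ($L{\left(P \right)} = 10 \left(-5 + 4 P\right) = -50 + 40 P$)
$R = - \frac{110 \sqrt{2054}}{39}$ ($R = - 2 \sqrt{4160 + \left(-50 + 40 \left(- \frac{73}{117}\right)\right)} = - 2 \sqrt{4160 - \frac{8770}{117}} = - 2 \sqrt{\frac{477950}{117}} = - 2 \frac{55 \sqrt{2054}}{39} = - \frac{110 \sqrt{2054}}{39} \approx -127.83$)
$z - R = -4260 - - \frac{110 \sqrt{2054}}{39} = -4260 + \frac{110 \sqrt{2054}}{39}$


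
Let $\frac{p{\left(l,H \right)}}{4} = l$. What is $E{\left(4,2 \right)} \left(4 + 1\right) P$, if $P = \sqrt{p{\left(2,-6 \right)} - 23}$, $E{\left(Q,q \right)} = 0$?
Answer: $0$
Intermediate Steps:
$p{\left(l,H \right)} = 4 l$
$P = i \sqrt{15}$ ($P = \sqrt{4 \cdot 2 - 23} = \sqrt{8 - 23} = \sqrt{-15} = i \sqrt{15} \approx 3.873 i$)
$E{\left(4,2 \right)} \left(4 + 1\right) P = 0 \left(4 + 1\right) i \sqrt{15} = 0 \cdot 5 i \sqrt{15} = 0 i \sqrt{15} = 0$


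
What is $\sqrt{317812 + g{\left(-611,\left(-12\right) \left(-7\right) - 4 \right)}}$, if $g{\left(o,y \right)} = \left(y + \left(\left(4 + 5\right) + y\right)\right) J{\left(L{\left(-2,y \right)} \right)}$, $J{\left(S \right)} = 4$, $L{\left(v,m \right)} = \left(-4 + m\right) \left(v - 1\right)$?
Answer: $2 \sqrt{79622} \approx 564.35$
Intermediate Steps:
$L{\left(v,m \right)} = \left(-1 + v\right) \left(-4 + m\right)$ ($L{\left(v,m \right)} = \left(-4 + m\right) \left(-1 + v\right) = \left(-1 + v\right) \left(-4 + m\right)$)
$g{\left(o,y \right)} = 36 + 8 y$ ($g{\left(o,y \right)} = \left(y + \left(\left(4 + 5\right) + y\right)\right) 4 = \left(y + \left(9 + y\right)\right) 4 = \left(9 + 2 y\right) 4 = 36 + 8 y$)
$\sqrt{317812 + g{\left(-611,\left(-12\right) \left(-7\right) - 4 \right)}} = \sqrt{317812 + \left(36 + 8 \left(\left(-12\right) \left(-7\right) - 4\right)\right)} = \sqrt{317812 + \left(36 + 8 \left(84 - 4\right)\right)} = \sqrt{317812 + \left(36 + 8 \cdot 80\right)} = \sqrt{317812 + \left(36 + 640\right)} = \sqrt{317812 + 676} = \sqrt{318488} = 2 \sqrt{79622}$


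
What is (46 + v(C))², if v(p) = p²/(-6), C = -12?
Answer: 484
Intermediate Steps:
v(p) = -p²/6 (v(p) = p²*(-⅙) = -p²/6)
(46 + v(C))² = (46 - ⅙*(-12)²)² = (46 - ⅙*144)² = (46 - 24)² = 22² = 484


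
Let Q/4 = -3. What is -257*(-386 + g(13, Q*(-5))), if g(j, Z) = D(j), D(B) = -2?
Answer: 99716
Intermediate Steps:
Q = -12 (Q = 4*(-3) = -12)
g(j, Z) = -2
-257*(-386 + g(13, Q*(-5))) = -257*(-386 - 2) = -257*(-388) = 99716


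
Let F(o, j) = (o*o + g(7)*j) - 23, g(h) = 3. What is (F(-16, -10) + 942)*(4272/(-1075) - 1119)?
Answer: -276448113/215 ≈ -1.2858e+6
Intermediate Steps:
F(o, j) = -23 + o² + 3*j (F(o, j) = (o*o + 3*j) - 23 = (o² + 3*j) - 23 = -23 + o² + 3*j)
(F(-16, -10) + 942)*(4272/(-1075) - 1119) = ((-23 + (-16)² + 3*(-10)) + 942)*(4272/(-1075) - 1119) = ((-23 + 256 - 30) + 942)*(4272*(-1/1075) - 1119) = (203 + 942)*(-4272/1075 - 1119) = 1145*(-1207197/1075) = -276448113/215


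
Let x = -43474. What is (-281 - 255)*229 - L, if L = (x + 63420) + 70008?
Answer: -212698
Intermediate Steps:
L = 89954 (L = (-43474 + 63420) + 70008 = 19946 + 70008 = 89954)
(-281 - 255)*229 - L = (-281 - 255)*229 - 1*89954 = -536*229 - 89954 = -122744 - 89954 = -212698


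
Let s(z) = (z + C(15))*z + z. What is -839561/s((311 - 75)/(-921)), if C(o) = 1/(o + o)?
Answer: 3560750311005/844526 ≈ 4.2163e+6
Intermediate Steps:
C(o) = 1/(2*o)
s(z) = z + z*(1/30 + z) (s(z) = (z + (½)/15)*z + z = (z + (½)*(1/15))*z + z = (z + 1/30)*z + z = (1/30 + z)*z + z = z*(1/30 + z) + z = z + z*(1/30 + z))
-839561/s((311 - 75)/(-921)) = -839561*(-27630/((31 + 30*((311 - 75)/(-921)))*(311 - 75))) = -839561*(-13815/(118*(31 + 30*(236*(-1/921))))) = -839561*(-13815/(118*(31 + 30*(-236/921)))) = -839561*(-13815/(118*(31 - 2360/307))) = -839561/((1/30)*(-236/921)*(7157/307)) = -839561/(-844526/4241205) = -839561*(-4241205/844526) = 3560750311005/844526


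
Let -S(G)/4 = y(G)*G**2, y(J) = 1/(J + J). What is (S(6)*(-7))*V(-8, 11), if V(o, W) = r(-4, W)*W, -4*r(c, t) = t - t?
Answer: 0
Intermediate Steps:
r(c, t) = 0 (r(c, t) = -(t - t)/4 = -1/4*0 = 0)
V(o, W) = 0 (V(o, W) = 0*W = 0)
y(J) = 1/(2*J)
S(G) = -2*G (S(G) = -4*1/(2*G)*G**2 = -2*G)
(S(6)*(-7))*V(-8, 11) = (-2*6*(-7))*0 = -12*(-7)*0 = 84*0 = 0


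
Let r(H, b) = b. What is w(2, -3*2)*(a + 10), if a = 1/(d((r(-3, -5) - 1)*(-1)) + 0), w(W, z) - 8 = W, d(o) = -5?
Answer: 98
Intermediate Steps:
w(W, z) = 8 + W
a = -⅕ (a = 1/(-5 + 0) = 1/(-5) = -⅕ ≈ -0.20000)
w(2, -3*2)*(a + 10) = (8 + 2)*(-⅕ + 10) = 10*(49/5) = 98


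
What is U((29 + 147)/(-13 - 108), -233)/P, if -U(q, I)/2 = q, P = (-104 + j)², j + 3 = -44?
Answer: 32/250811 ≈ 0.00012759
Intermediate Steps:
j = -47 (j = -3 - 44 = -47)
P = 22801 (P = (-104 - 47)² = (-151)² = 22801)
U(q, I) = -2*q
U((29 + 147)/(-13 - 108), -233)/P = -2*(29 + 147)/(-13 - 108)/22801 = -352/(-121)*(1/22801) = -352*(-1)/121*(1/22801) = -2*(-16/11)*(1/22801) = (32/11)*(1/22801) = 32/250811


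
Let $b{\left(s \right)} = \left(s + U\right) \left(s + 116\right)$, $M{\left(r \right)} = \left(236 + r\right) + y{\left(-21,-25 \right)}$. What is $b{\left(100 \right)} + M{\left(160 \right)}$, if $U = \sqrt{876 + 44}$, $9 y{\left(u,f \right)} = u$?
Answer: $\frac{65981}{3} + 432 \sqrt{230} \approx 28545.0$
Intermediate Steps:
$y{\left(u,f \right)} = \frac{u}{9}$
$U = 2 \sqrt{230}$ ($U = \sqrt{920} = 2 \sqrt{230} \approx 30.332$)
$M{\left(r \right)} = \frac{701}{3} + r$ ($M{\left(r \right)} = \left(236 + r\right) + \frac{1}{9} \left(-21\right) = \left(236 + r\right) - \frac{7}{3} = \frac{701}{3} + r$)
$b{\left(s \right)} = \left(116 + s\right) \left(s + 2 \sqrt{230}\right)$ ($b{\left(s \right)} = \left(s + 2 \sqrt{230}\right) \left(s + 116\right) = \left(s + 2 \sqrt{230}\right) \left(116 + s\right) = \left(116 + s\right) \left(s + 2 \sqrt{230}\right)$)
$b{\left(100 \right)} + M{\left(160 \right)} = \left(100^{2} + 116 \cdot 100 + 232 \sqrt{230} + 2 \cdot 100 \sqrt{230}\right) + \left(\frac{701}{3} + 160\right) = \left(10000 + 11600 + 232 \sqrt{230} + 200 \sqrt{230}\right) + \frac{1181}{3} = \left(21600 + 432 \sqrt{230}\right) + \frac{1181}{3} = \frac{65981}{3} + 432 \sqrt{230}$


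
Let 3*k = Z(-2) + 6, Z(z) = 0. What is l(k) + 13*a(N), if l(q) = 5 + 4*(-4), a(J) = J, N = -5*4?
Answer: -271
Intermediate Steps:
N = -20
k = 2 (k = (0 + 6)/3 = (⅓)*6 = 2)
l(q) = -11 (l(q) = 5 - 16 = -11)
l(k) + 13*a(N) = -11 + 13*(-20) = -11 - 260 = -271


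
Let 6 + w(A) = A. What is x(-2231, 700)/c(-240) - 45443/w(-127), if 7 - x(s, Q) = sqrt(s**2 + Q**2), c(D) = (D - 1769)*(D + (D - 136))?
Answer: 1147708427/3359048 - sqrt(5467361)/1237544 ≈ 341.67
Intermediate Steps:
w(A) = -6 + A
c(D) = (-1769 + D)*(-136 + 2*D) (c(D) = (-1769 + D)*(D + (-136 + D)) = (-1769 + D)*(-136 + 2*D))
x(s, Q) = 7 - sqrt(Q**2 + s**2) (x(s, Q) = 7 - sqrt(s**2 + Q**2) = 7 - sqrt(Q**2 + s**2))
x(-2231, 700)/c(-240) - 45443/w(-127) = (7 - sqrt(700**2 + (-2231)**2))/(240584 - 3674*(-240) + 2*(-240)**2) - 45443/(-6 - 127) = (7 - sqrt(490000 + 4977361))/(240584 + 881760 + 2*57600) - 45443/(-133) = (7 - sqrt(5467361))/(240584 + 881760 + 115200) - 45443*(-1/133) = (7 - sqrt(5467361))/1237544 + 45443/133 = (7 - sqrt(5467361))*(1/1237544) + 45443/133 = (1/176792 - sqrt(5467361)/1237544) + 45443/133 = 1147708427/3359048 - sqrt(5467361)/1237544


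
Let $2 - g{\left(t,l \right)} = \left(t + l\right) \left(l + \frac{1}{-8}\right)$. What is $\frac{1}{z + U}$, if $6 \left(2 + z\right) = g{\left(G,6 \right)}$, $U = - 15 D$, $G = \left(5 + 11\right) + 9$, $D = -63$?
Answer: $\frac{48}{43823} \approx 0.0010953$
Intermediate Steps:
$G = 25$ ($G = 16 + 9 = 25$)
$g{\left(t,l \right)} = 2 - \left(- \frac{1}{8} + l\right) \left(l + t\right)$ ($g{\left(t,l \right)} = 2 - \left(t + l\right) \left(l + \frac{1}{-8}\right) = 2 - \left(l + t\right) \left(l - \frac{1}{8}\right) = 2 - \left(l + t\right) \left(- \frac{1}{8} + l\right) = 2 - \left(- \frac{1}{8} + l\right) \left(l + t\right)$)
$U = 945$ ($U = \left(-15\right) \left(-63\right) = 945$)
$z = - \frac{1537}{48}$ ($z = -2 + \frac{2 - 6^{2} + \frac{1}{8} \cdot 6 + \frac{1}{8} \cdot 25 - 6 \cdot 25}{6} = -2 + \frac{2 - 36 + \frac{3}{4} + \frac{25}{8} - 150}{6} = -2 + \frac{1}{6} \left(- \frac{1441}{8}\right) = -2 - \frac{1441}{48} = - \frac{1537}{48} \approx -32.021$)
$\frac{1}{z + U} = \frac{1}{- \frac{1537}{48} + 945} = \frac{1}{\frac{43823}{48}} = \frac{48}{43823}$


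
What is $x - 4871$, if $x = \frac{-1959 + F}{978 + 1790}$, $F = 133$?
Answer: $- \frac{6742377}{1384} \approx -4871.7$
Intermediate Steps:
$x = - \frac{913}{1384}$ ($x = \frac{-1959 + 133}{978 + 1790} = - \frac{1826}{2768} = \left(-1826\right) \frac{1}{2768} = - \frac{913}{1384} \approx -0.65968$)
$x - 4871 = - \frac{913}{1384} - 4871 = - \frac{6742377}{1384}$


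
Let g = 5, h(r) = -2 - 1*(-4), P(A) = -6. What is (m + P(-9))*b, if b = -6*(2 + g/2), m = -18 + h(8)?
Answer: 594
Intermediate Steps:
h(r) = 2 (h(r) = -2 + 4 = 2)
m = -16 (m = -18 + 2 = -16)
b = -27 (b = -6*(2 + 5/2) = -6*9/2 = -27)
(m + P(-9))*b = (-16 - 6)*(-27) = -22*(-27) = 594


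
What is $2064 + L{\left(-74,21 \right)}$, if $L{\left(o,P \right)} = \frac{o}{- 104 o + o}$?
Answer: $\frac{212591}{103} \approx 2064.0$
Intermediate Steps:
$L{\left(o,P \right)} = - \frac{1}{103}$ ($L{\left(o,P \right)} = \frac{o}{\left(-103\right) o} = - \frac{1}{103 o} o = - \frac{1}{103}$)
$2064 + L{\left(-74,21 \right)} = 2064 - \frac{1}{103} = \frac{212591}{103}$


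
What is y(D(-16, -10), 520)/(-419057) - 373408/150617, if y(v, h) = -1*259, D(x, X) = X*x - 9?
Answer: -156440226453/63117108169 ≈ -2.4786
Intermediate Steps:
D(x, X) = -9 + X*x
y(v, h) = -259
y(D(-16, -10), 520)/(-419057) - 373408/150617 = -259/(-419057) - 373408/150617 = -259*(-1/419057) - 373408*1/150617 = 259/419057 - 373408/150617 = -156440226453/63117108169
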